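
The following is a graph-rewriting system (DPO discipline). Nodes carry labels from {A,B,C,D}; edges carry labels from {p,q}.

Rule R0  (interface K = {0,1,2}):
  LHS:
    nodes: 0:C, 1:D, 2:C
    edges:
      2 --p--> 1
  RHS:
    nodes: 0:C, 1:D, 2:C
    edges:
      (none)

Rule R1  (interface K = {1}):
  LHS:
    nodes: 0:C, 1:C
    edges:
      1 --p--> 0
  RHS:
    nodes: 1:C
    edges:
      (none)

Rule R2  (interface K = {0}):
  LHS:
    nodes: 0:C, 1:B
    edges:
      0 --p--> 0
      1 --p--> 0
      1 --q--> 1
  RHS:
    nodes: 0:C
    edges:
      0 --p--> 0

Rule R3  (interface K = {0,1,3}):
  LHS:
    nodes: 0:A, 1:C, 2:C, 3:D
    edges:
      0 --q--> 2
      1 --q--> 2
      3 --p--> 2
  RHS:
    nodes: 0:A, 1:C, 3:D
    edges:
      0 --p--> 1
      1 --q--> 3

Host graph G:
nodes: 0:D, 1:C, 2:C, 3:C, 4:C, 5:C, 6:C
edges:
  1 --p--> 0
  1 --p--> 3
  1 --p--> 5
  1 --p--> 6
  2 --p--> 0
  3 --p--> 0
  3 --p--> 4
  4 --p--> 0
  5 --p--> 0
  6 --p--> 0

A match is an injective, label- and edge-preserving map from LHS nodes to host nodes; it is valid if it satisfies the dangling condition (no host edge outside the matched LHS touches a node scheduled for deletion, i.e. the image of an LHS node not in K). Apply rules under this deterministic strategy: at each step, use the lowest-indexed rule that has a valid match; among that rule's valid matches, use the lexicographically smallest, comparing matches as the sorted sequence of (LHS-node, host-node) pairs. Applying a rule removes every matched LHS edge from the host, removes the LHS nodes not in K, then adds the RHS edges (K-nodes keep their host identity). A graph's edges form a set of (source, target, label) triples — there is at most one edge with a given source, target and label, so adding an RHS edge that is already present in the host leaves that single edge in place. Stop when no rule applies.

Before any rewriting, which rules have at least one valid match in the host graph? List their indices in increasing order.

Answer: [R0]

Steps:
R0: 30 valid matches — {0↦1, 1↦0, 2↦2}, {0↦1, 1↦0, 2↦3}, {0↦1, 1↦0, 2↦4} (+27 more)
R1: no valid match — 4 raw matches, all fail dangling condition
R2: no valid match — LHS pattern not found
R3: no valid match — LHS pattern not found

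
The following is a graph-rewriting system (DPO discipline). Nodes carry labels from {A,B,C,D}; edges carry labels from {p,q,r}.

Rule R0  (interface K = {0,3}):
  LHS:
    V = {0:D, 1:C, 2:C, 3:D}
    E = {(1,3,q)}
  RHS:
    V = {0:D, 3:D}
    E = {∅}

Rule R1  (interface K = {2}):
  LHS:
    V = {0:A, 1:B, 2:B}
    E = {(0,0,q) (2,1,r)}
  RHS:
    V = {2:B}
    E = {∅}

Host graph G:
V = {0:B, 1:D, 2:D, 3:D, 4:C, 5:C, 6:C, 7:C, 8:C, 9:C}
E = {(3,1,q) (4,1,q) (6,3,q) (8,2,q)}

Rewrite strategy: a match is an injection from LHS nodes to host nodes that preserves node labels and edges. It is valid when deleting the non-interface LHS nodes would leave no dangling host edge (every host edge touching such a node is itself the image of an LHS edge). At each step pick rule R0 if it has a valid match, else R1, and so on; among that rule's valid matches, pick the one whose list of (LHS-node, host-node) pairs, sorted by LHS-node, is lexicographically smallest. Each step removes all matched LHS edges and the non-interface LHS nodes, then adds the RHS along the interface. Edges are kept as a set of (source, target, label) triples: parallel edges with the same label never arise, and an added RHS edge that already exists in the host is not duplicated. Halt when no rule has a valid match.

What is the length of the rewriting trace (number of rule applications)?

start.  V:10 E:4  edges: 3-q->1 4-q->1 6-q->3 8-q->2
1. fire R0 via {0↦1, 1↦6, 2↦5, 3↦3}  →  V:8 E:3  edges: 3-q->1 4-q->1 8-q->2
2. fire R0 via {0↦1, 1↦8, 2↦7, 3↦2}  →  V:6 E:2  edges: 3-q->1 4-q->1
3. fire R0 via {0↦2, 1↦4, 2↦9, 3↦1}  →  V:4 E:1  edges: 3-q->1
halt: no rule applies after step 3

Answer: 3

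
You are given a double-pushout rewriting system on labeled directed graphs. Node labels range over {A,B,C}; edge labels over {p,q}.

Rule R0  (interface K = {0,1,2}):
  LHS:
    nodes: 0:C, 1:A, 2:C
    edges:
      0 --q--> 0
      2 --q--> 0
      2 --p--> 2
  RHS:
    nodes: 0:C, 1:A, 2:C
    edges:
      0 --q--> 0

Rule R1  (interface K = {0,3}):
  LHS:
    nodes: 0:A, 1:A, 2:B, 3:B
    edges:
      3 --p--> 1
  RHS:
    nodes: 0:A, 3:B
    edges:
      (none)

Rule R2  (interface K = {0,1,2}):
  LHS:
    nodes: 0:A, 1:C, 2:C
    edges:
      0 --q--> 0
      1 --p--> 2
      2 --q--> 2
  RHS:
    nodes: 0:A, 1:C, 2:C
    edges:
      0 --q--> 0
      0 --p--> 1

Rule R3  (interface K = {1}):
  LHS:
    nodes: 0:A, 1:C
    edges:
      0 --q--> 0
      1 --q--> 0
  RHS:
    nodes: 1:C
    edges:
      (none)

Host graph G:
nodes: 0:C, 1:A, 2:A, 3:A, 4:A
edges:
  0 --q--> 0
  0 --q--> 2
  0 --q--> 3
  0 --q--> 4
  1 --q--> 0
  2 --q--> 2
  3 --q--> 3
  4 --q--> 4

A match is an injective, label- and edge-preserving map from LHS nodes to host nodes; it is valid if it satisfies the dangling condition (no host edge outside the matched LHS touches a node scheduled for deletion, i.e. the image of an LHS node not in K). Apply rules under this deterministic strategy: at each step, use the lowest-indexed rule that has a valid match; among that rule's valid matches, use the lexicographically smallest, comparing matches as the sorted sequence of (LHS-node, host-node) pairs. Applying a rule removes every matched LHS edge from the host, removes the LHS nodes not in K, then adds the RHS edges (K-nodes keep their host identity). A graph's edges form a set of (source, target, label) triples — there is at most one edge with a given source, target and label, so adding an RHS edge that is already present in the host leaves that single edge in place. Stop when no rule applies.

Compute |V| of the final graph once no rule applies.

[0] host  ⇒  5 nodes, 8 edges  {0-q->0 0-q->2 0-q->3 0-q->4 1-q->0 2-q->2 3-q->3 4-q->4}
[1] R3 @ {0↦2, 1↦0}  ⇒  4 nodes, 6 edges  {0-q->0 0-q->3 0-q->4 1-q->0 3-q->3 4-q->4}
[2] R3 @ {0↦3, 1↦0}  ⇒  3 nodes, 4 edges  {0-q->0 0-q->4 1-q->0 4-q->4}
[3] R3 @ {0↦4, 1↦0}  ⇒  2 nodes, 2 edges  {0-q->0 1-q->0}
halt: no rule applies after step 3
NF nodes: {0:C, 1:A}

Answer: 2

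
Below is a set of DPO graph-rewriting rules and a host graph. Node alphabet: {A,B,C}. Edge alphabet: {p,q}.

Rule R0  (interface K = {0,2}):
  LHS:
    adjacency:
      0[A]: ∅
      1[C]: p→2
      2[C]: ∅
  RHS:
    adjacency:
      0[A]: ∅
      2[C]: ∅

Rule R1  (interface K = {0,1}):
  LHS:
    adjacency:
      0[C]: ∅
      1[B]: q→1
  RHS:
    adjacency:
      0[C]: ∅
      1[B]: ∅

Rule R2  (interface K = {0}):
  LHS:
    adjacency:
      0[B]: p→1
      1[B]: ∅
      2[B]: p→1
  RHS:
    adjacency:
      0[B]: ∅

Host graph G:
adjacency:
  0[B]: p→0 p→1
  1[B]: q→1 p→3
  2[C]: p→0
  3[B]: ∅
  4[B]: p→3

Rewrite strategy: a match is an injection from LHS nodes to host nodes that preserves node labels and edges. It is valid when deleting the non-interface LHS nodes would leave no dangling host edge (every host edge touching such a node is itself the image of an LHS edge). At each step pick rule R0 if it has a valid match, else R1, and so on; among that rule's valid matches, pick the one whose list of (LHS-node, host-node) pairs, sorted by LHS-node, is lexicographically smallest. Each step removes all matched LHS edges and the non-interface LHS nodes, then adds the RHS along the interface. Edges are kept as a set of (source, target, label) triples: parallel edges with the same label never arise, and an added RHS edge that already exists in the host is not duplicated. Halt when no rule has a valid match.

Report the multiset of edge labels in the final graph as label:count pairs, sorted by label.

Answer: p:3

Steps:
[0] host  ⇒  5 nodes, 6 edges  {0-p->0 0-p->1 1-q->1 1-p->3 2-p->0 4-p->3}
[1] R1 @ {0↦2, 1↦1}  ⇒  5 nodes, 5 edges  {0-p->0 0-p->1 1-p->3 2-p->0 4-p->3}
[2] R2 @ {0↦1, 1↦3, 2↦4}  ⇒  3 nodes, 3 edges  {0-p->0 0-p->1 2-p->0}
normal form: no rule applies after step 2
NF edges: [(0, 0, 'p'), (0, 1, 'p'), (2, 0, 'p')]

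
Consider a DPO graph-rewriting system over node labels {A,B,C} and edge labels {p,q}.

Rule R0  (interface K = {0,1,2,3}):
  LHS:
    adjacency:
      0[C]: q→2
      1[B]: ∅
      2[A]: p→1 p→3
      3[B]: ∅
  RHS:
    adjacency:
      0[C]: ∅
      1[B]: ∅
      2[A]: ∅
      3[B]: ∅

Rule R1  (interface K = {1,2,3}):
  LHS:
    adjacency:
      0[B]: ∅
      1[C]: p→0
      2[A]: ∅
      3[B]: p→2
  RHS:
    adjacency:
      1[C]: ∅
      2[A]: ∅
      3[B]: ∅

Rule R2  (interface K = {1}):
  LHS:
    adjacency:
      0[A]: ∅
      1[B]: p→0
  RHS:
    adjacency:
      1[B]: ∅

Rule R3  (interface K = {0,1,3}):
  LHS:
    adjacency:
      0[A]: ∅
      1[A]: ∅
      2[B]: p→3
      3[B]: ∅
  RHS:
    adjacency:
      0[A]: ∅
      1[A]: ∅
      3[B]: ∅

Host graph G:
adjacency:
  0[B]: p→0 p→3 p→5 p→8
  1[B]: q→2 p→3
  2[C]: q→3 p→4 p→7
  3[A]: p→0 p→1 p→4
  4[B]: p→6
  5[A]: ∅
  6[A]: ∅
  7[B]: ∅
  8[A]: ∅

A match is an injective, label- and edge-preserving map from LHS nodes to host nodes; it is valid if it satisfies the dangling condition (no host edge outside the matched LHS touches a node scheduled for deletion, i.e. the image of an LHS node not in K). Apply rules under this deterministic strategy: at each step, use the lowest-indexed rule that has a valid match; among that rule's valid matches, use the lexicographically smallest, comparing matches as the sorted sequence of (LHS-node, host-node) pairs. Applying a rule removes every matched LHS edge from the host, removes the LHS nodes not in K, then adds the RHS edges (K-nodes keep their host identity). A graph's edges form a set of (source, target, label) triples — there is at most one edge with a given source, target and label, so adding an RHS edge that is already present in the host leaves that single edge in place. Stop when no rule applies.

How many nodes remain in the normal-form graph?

Answer: 5

Derivation:
initial: |V|=9 |E|=13  E = 0-p->0 0-p->3 0-p->5 0-p->8 1-q->2 1-p->3 2-q->3 2-p->4 2-p->7 3-p->0 3-p->1 3-p->4 4-p->6
step 1: apply R0 at {0↦2, 1↦0, 2↦3, 3↦1}  → |V|=9 |E|=10  E = 0-p->0 0-p->3 0-p->5 0-p->8 1-q->2 1-p->3 2-p->4 2-p->7 3-p->4 4-p->6
step 2: apply R1 at {0↦7, 1↦2, 2↦3, 3↦0}  → |V|=8 |E|=8  E = 0-p->0 0-p->5 0-p->8 1-q->2 1-p->3 2-p->4 3-p->4 4-p->6
step 3: apply R2 at {0↦5, 1↦0}  → |V|=7 |E|=7  E = 0-p->0 0-p->8 1-q->2 1-p->3 2-p->4 3-p->4 4-p->6
step 4: apply R2 at {0↦6, 1↦4}  → |V|=6 |E|=6  E = 0-p->0 0-p->8 1-q->2 1-p->3 2-p->4 3-p->4
step 5: apply R2 at {0↦8, 1↦0}  → |V|=5 |E|=5  E = 0-p->0 1-q->2 1-p->3 2-p->4 3-p->4
halt: no rule applies after step 5
NF nodes: {0:B, 1:B, 2:C, 3:A, 4:B}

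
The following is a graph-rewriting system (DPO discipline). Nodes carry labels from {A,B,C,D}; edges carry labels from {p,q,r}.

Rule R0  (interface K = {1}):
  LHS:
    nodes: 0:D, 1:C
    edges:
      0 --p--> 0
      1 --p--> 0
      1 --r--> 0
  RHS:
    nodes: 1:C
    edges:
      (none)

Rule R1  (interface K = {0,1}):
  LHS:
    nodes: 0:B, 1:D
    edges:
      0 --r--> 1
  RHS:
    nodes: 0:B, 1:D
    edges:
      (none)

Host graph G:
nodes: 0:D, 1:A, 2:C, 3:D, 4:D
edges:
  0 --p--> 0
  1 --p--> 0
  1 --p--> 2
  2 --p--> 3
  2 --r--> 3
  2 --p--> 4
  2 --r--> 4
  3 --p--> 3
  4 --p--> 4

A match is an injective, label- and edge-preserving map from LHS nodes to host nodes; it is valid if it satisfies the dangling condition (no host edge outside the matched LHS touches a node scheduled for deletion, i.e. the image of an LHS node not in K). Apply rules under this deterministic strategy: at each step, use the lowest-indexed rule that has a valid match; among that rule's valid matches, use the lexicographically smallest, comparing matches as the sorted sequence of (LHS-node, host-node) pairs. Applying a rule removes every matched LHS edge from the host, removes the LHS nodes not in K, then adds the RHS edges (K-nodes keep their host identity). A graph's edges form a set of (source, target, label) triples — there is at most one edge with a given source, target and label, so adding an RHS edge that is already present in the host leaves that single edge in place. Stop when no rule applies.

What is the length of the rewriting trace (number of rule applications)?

Answer: 2

Derivation:
[0] host  ⇒  5 nodes, 9 edges  {0-p->0 1-p->0 1-p->2 2-p->3 2-r->3 2-p->4 2-r->4 3-p->3 4-p->4}
[1] R0 @ {0↦3, 1↦2}  ⇒  4 nodes, 6 edges  {0-p->0 1-p->0 1-p->2 2-p->4 2-r->4 4-p->4}
[2] R0 @ {0↦4, 1↦2}  ⇒  3 nodes, 3 edges  {0-p->0 1-p->0 1-p->2}
normal form: no rule applies after step 2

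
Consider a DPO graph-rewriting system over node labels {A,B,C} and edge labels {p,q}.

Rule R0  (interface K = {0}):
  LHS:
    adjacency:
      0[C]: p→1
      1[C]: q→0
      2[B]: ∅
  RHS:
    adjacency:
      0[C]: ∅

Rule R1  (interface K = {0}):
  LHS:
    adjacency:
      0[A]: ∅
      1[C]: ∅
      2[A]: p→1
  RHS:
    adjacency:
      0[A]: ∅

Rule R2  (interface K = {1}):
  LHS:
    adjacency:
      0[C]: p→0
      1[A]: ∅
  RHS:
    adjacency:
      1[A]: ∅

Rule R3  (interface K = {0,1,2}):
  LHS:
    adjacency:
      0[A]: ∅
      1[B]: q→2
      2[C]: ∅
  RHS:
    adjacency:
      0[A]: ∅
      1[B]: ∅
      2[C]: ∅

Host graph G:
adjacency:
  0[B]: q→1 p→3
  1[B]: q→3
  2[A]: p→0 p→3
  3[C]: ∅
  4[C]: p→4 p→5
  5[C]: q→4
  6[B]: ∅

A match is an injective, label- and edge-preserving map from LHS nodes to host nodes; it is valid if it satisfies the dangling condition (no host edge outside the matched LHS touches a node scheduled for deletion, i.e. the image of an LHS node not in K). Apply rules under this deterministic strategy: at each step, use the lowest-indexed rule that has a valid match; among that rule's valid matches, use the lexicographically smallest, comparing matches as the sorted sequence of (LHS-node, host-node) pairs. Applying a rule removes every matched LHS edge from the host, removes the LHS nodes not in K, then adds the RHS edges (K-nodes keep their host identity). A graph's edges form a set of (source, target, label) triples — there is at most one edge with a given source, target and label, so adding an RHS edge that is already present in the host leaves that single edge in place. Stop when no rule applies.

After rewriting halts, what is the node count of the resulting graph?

Answer: 4

Rewrite trace:
initial: |V|=7 |E|=8  E = 0-q->1 0-p->3 1-q->3 2-p->0 2-p->3 4-p->4 4-p->5 5-q->4
step 1: apply R0 at {0↦4, 1↦5, 2↦6}  → |V|=5 |E|=6  E = 0-q->1 0-p->3 1-q->3 2-p->0 2-p->3 4-p->4
step 2: apply R2 at {0↦4, 1↦2}  → |V|=4 |E|=5  E = 0-q->1 0-p->3 1-q->3 2-p->0 2-p->3
step 3: apply R3 at {0↦2, 1↦1, 2↦3}  → |V|=4 |E|=4  E = 0-q->1 0-p->3 2-p->0 2-p->3
normal form: no rule applies after step 3
NF nodes: {0:B, 1:B, 2:A, 3:C}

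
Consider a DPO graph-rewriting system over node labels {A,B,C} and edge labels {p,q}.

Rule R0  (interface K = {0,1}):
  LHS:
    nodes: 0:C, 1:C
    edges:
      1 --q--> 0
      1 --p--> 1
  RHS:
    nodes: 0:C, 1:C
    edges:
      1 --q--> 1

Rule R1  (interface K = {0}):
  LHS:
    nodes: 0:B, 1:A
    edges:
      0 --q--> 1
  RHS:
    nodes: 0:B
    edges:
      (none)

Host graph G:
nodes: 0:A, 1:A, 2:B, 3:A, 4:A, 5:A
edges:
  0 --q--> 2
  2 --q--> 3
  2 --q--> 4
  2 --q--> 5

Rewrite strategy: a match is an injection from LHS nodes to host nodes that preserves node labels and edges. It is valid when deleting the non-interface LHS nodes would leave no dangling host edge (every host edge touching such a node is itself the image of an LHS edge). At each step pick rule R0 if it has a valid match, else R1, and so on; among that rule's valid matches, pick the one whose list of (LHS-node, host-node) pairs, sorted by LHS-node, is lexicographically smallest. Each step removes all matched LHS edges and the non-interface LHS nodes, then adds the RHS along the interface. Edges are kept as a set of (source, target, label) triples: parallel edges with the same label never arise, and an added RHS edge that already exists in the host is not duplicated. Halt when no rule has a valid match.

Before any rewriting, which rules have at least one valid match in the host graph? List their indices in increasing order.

R0: no valid match — LHS pattern not found
R1: 3 valid matches — {0↦2, 1↦3}, {0↦2, 1↦4}, {0↦2, 1↦5}

Answer: [R1]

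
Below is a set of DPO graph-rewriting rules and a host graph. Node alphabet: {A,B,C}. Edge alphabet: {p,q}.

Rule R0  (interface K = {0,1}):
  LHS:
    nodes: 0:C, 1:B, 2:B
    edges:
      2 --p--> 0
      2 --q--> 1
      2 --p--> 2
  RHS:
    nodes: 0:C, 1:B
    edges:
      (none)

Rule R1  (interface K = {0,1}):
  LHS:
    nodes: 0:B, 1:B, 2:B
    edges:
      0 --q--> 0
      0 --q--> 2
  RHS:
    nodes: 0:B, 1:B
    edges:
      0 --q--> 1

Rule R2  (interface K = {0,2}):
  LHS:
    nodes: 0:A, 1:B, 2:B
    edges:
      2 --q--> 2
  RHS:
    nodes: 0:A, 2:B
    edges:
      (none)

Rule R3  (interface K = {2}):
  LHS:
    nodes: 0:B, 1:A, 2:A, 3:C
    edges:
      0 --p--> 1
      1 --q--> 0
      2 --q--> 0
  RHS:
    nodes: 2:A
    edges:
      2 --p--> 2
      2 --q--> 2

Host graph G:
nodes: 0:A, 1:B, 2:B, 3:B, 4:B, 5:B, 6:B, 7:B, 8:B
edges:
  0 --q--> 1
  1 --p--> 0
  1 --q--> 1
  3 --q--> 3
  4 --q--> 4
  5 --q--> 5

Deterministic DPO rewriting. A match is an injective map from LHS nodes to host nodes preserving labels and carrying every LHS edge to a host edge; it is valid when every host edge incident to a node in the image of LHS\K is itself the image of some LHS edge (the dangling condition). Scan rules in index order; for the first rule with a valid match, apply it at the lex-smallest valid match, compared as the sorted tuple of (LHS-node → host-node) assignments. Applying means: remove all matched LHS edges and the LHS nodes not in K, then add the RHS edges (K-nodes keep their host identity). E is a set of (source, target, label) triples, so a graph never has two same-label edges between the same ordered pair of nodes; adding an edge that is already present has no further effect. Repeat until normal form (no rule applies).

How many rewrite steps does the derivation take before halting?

Answer: 4

Derivation:
[0] host  ⇒  9 nodes, 6 edges  {0-q->1 1-p->0 1-q->1 3-q->3 4-q->4 5-q->5}
[1] R2 @ {0↦0, 1↦2, 2↦1}  ⇒  8 nodes, 5 edges  {0-q->1 1-p->0 3-q->3 4-q->4 5-q->5}
[2] R2 @ {0↦0, 1↦6, 2↦3}  ⇒  7 nodes, 4 edges  {0-q->1 1-p->0 4-q->4 5-q->5}
[3] R2 @ {0↦0, 1↦3, 2↦4}  ⇒  6 nodes, 3 edges  {0-q->1 1-p->0 5-q->5}
[4] R2 @ {0↦0, 1↦4, 2↦5}  ⇒  5 nodes, 2 edges  {0-q->1 1-p->0}
normal form: no rule applies after step 4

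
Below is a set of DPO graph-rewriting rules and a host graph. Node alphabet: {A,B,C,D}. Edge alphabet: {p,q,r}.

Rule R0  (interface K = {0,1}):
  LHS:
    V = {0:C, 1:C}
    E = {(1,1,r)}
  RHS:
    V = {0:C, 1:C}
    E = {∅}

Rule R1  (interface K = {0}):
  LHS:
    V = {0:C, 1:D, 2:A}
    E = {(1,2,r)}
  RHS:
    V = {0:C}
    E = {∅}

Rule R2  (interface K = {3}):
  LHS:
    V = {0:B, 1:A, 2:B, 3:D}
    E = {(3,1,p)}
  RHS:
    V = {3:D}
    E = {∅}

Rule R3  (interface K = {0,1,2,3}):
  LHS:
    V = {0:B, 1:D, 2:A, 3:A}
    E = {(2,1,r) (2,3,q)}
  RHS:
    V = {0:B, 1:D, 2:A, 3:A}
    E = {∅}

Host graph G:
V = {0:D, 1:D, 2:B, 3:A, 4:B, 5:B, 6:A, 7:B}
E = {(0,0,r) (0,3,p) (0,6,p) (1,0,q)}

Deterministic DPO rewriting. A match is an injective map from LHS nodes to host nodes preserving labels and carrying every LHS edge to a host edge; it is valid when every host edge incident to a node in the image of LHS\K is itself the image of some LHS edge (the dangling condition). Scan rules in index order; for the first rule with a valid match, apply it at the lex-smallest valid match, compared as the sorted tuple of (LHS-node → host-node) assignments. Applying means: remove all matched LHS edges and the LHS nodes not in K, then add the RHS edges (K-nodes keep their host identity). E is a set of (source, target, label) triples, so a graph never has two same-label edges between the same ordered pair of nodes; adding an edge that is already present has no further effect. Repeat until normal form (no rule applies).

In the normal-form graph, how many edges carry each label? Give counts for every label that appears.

Answer: q:1 r:1

Steps:
initial: |V|=8 |E|=4  E = 0-r->0 0-p->3 0-p->6 1-q->0
step 1: apply R2 at {0↦2, 1↦3, 2↦4, 3↦0}  → |V|=5 |E|=3  E = 0-r->0 0-p->6 1-q->0
step 2: apply R2 at {0↦5, 1↦6, 2↦7, 3↦0}  → |V|=2 |E|=2  E = 0-r->0 1-q->0
halt: no rule applies after step 2
NF edges: [(0, 0, 'r'), (1, 0, 'q')]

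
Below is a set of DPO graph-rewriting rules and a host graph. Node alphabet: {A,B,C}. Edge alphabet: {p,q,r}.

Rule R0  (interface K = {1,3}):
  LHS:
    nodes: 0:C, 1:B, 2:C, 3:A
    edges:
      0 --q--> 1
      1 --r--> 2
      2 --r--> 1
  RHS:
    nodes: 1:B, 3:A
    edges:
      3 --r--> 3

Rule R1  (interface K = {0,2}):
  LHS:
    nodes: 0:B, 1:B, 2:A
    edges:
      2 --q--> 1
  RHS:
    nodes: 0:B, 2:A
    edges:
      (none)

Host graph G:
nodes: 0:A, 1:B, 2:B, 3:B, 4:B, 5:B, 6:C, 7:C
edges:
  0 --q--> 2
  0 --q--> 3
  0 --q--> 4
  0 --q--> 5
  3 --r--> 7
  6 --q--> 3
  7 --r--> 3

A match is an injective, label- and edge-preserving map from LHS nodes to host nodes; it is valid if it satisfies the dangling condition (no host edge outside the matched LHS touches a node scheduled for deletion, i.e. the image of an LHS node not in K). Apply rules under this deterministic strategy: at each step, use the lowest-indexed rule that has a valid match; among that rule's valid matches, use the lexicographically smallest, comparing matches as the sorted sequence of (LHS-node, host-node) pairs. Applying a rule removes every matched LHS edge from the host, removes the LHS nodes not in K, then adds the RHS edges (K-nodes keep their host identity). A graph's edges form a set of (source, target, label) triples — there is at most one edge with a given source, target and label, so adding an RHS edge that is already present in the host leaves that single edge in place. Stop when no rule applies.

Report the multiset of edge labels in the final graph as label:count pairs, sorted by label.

Answer: r:1

Derivation:
initial: |V|=8 |E|=7  E = 0-q->2 0-q->3 0-q->4 0-q->5 3-r->7 6-q->3 7-r->3
step 1: apply R0 at {0↦6, 1↦3, 2↦7, 3↦0}  → |V|=6 |E|=5  E = 0-r->0 0-q->2 0-q->3 0-q->4 0-q->5
step 2: apply R1 at {0↦1, 1↦2, 2↦0}  → |V|=5 |E|=4  E = 0-r->0 0-q->3 0-q->4 0-q->5
step 3: apply R1 at {0↦1, 1↦3, 2↦0}  → |V|=4 |E|=3  E = 0-r->0 0-q->4 0-q->5
step 4: apply R1 at {0↦1, 1↦4, 2↦0}  → |V|=3 |E|=2  E = 0-r->0 0-q->5
step 5: apply R1 at {0↦1, 1↦5, 2↦0}  → |V|=2 |E|=1  E = 0-r->0
halt: no rule applies after step 5
NF edges: [(0, 0, 'r')]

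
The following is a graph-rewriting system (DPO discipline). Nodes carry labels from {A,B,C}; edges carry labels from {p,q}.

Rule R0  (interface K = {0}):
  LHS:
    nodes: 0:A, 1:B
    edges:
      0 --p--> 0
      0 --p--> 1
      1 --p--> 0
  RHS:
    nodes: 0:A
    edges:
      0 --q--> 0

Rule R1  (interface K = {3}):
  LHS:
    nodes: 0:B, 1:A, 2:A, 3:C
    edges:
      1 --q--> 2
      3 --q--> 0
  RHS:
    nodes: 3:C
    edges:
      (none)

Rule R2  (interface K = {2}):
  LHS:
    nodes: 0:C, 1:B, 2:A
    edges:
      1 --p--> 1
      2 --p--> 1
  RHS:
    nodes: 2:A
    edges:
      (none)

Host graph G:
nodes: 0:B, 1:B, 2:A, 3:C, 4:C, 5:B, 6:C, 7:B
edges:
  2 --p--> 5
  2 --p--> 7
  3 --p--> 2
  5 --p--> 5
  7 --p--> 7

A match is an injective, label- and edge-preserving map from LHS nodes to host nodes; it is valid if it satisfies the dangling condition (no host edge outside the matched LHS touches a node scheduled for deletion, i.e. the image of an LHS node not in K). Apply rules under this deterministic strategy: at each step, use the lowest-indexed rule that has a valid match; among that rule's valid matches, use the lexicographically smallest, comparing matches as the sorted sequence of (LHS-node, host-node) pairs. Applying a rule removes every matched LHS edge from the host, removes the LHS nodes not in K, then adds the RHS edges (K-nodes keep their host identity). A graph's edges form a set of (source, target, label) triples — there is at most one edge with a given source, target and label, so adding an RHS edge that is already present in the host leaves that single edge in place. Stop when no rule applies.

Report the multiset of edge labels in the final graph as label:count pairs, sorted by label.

[0] host  ⇒  8 nodes, 5 edges  {2-p->5 2-p->7 3-p->2 5-p->5 7-p->7}
[1] R2 @ {0↦4, 1↦5, 2↦2}  ⇒  6 nodes, 3 edges  {2-p->7 3-p->2 7-p->7}
[2] R2 @ {0↦6, 1↦7, 2↦2}  ⇒  4 nodes, 1 edges  {3-p->2}
halt: no rule applies after step 2
NF edges: [(3, 2, 'p')]

Answer: p:1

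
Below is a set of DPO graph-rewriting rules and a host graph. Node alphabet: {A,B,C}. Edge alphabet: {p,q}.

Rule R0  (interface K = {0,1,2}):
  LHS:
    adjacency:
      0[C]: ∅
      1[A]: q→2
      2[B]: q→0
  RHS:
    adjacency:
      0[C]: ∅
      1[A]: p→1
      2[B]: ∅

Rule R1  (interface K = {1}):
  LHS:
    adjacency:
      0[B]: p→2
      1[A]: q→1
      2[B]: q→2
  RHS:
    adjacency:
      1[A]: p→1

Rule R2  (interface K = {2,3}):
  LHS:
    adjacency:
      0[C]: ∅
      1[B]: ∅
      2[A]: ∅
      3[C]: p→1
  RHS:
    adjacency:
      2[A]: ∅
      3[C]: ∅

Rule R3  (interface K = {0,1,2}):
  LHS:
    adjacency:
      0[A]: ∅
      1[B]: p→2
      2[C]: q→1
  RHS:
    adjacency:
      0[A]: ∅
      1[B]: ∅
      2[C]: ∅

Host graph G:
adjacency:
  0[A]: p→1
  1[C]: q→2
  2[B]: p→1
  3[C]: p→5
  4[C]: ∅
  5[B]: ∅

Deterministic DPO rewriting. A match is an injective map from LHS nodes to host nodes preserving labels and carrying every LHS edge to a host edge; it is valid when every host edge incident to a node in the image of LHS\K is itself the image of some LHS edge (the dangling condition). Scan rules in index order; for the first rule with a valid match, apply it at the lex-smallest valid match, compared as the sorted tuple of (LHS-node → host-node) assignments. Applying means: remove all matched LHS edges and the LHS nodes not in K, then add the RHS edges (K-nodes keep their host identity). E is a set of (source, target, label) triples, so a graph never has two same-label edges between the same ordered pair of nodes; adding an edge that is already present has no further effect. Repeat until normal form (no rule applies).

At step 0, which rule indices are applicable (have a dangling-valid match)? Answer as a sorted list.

R0: no valid match — LHS pattern not found
R1: no valid match — LHS pattern not found
R2: 1 valid match — {0↦4, 1↦5, 2↦0, 3↦3}
R3: 1 valid match — {0↦0, 1↦2, 2↦1}

Answer: [R2,R3]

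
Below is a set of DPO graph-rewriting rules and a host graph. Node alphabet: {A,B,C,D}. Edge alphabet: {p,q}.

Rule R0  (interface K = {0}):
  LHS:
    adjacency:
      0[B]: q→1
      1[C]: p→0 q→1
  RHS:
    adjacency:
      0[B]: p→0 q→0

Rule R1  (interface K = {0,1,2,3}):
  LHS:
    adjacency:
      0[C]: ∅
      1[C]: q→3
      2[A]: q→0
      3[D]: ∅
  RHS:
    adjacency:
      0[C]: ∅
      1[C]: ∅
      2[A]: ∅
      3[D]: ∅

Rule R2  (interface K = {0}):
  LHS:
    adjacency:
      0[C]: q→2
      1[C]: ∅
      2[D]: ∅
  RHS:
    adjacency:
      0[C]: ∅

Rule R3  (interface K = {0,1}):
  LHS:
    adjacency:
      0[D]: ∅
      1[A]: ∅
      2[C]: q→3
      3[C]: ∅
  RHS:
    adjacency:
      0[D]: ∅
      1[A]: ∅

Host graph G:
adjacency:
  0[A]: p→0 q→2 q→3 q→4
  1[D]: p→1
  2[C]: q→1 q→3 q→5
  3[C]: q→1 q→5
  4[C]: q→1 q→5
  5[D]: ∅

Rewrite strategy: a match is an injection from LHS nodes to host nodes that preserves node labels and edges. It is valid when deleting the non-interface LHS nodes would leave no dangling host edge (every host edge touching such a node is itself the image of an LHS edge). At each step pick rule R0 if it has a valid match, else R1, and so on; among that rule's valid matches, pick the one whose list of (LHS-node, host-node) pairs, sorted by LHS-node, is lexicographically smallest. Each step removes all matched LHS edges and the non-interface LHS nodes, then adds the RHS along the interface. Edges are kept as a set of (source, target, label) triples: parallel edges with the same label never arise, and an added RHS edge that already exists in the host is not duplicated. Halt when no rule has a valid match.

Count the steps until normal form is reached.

Answer: 3

Rewrite trace:
[0] host  ⇒  6 nodes, 12 edges  {0-p->0 0-q->2 0-q->3 0-q->4 1-p->1 2-q->1 2-q->3 2-q->5 3-q->1 3-q->5 4-q->1 4-q->5}
[1] R1 @ {0↦2, 1↦3, 2↦0, 3↦1}  ⇒  6 nodes, 10 edges  {0-p->0 0-q->3 0-q->4 1-p->1 2-q->1 2-q->3 2-q->5 3-q->5 4-q->1 4-q->5}
[2] R1 @ {0↦3, 1↦2, 2↦0, 3↦1}  ⇒  6 nodes, 8 edges  {0-p->0 0-q->4 1-p->1 2-q->3 2-q->5 3-q->5 4-q->1 4-q->5}
[3] R1 @ {0↦4, 1↦2, 2↦0, 3↦5}  ⇒  6 nodes, 6 edges  {0-p->0 1-p->1 2-q->3 3-q->5 4-q->1 4-q->5}
final graph: no rule applies after step 3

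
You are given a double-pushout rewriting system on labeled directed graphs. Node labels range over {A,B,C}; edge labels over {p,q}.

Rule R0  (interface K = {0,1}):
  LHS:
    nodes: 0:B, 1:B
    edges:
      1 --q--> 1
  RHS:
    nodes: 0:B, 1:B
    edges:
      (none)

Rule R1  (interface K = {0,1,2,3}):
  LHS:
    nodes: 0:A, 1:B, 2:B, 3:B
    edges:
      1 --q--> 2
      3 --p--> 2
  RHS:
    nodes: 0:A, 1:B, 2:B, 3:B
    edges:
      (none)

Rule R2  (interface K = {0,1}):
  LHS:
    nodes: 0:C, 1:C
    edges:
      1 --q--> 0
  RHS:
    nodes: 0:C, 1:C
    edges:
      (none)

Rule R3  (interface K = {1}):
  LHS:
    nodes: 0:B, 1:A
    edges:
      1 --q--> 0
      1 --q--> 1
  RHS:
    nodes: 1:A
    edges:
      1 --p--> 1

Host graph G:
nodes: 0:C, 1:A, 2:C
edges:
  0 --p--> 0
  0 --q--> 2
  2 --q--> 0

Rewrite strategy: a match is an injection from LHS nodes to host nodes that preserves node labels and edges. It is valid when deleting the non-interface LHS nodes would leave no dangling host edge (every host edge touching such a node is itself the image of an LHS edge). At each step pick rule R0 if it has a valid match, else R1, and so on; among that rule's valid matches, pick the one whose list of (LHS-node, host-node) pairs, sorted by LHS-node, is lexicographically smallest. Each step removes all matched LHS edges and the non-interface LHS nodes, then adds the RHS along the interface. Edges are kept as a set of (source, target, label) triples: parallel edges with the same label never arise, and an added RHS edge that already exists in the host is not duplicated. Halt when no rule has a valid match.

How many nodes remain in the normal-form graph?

[0] host  ⇒  3 nodes, 3 edges  {0-p->0 0-q->2 2-q->0}
[1] R2 @ {0↦0, 1↦2}  ⇒  3 nodes, 2 edges  {0-p->0 0-q->2}
[2] R2 @ {0↦2, 1↦0}  ⇒  3 nodes, 1 edges  {0-p->0}
final graph: no rule applies after step 2
NF nodes: {0:C, 1:A, 2:C}

Answer: 3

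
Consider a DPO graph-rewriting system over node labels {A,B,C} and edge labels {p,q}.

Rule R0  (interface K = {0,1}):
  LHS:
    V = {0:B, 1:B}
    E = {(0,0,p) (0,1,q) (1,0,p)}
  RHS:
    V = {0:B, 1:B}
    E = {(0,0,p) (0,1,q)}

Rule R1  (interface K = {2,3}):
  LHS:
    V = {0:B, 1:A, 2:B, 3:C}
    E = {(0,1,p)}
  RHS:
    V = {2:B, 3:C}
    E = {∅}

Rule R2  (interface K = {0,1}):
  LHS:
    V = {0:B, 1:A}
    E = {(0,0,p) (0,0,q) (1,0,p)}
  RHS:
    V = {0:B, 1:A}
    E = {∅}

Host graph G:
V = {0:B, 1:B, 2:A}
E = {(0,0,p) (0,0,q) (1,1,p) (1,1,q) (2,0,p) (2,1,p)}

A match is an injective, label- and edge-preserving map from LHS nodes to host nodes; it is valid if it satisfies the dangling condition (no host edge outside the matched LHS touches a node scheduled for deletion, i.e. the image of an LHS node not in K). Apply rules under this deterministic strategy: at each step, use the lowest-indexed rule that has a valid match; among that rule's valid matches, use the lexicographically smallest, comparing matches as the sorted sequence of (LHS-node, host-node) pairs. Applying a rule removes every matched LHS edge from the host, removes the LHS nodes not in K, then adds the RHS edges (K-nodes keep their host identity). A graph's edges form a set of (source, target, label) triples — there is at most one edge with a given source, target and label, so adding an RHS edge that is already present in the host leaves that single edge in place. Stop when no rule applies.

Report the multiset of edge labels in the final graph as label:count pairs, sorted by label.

start.  V:3 E:6  edges: 0-p->0 0-q->0 1-p->1 1-q->1 2-p->0 2-p->1
1. fire R2 via {0↦0, 1↦2}  →  V:3 E:3  edges: 1-p->1 1-q->1 2-p->1
2. fire R2 via {0↦1, 1↦2}  →  V:3 E:0  edges: ∅
normal form: no rule applies after step 2
NF edges: []

Answer: (no edges)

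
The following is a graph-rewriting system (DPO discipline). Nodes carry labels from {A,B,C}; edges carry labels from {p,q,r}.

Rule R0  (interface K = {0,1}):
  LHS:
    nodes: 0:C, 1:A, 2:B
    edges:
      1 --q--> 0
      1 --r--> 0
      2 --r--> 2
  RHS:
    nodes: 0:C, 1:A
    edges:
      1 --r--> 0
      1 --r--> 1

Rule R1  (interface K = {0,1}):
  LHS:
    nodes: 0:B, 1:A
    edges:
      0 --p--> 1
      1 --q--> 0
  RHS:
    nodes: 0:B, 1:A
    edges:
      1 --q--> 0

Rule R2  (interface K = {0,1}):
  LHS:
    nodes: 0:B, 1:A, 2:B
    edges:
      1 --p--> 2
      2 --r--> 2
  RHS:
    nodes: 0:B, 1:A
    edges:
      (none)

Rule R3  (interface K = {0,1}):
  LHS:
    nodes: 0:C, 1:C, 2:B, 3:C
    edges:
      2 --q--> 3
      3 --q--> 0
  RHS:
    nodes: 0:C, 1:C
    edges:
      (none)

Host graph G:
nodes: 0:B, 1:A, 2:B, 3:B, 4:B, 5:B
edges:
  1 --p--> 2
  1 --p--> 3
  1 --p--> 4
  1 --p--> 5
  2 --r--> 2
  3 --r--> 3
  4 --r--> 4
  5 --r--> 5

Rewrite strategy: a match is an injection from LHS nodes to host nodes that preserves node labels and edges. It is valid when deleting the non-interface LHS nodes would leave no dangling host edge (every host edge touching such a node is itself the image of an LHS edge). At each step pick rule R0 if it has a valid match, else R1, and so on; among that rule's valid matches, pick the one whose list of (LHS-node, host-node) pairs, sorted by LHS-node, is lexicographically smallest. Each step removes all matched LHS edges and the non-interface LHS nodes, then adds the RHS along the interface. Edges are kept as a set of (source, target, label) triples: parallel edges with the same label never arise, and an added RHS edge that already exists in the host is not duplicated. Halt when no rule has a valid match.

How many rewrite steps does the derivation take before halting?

Answer: 4

Steps:
[0] host  ⇒  6 nodes, 8 edges  {1-p->2 1-p->3 1-p->4 1-p->5 2-r->2 3-r->3 4-r->4 5-r->5}
[1] R2 @ {0↦0, 1↦1, 2↦2}  ⇒  5 nodes, 6 edges  {1-p->3 1-p->4 1-p->5 3-r->3 4-r->4 5-r->5}
[2] R2 @ {0↦0, 1↦1, 2↦3}  ⇒  4 nodes, 4 edges  {1-p->4 1-p->5 4-r->4 5-r->5}
[3] R2 @ {0↦0, 1↦1, 2↦4}  ⇒  3 nodes, 2 edges  {1-p->5 5-r->5}
[4] R2 @ {0↦0, 1↦1, 2↦5}  ⇒  2 nodes, 0 edges  {∅}
halt: no rule applies after step 4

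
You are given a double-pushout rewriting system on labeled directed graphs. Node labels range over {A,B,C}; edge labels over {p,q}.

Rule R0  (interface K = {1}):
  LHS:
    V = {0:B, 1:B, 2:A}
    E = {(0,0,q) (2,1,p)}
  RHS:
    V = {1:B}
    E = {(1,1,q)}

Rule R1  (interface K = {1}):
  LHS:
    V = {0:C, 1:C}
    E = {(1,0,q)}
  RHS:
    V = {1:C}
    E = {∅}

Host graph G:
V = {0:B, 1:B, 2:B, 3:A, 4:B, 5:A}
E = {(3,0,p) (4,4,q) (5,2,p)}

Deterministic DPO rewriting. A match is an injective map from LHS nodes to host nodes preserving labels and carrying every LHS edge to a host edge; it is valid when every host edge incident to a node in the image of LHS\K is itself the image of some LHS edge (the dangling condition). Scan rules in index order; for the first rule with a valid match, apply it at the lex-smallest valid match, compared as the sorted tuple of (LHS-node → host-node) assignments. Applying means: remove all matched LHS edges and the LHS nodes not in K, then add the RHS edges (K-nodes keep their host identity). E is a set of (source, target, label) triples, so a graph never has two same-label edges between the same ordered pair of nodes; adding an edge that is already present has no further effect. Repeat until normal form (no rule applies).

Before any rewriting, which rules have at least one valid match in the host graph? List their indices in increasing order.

R0: 2 valid matches — {0↦4, 1↦0, 2↦3}, {0↦4, 1↦2, 2↦5}
R1: no valid match — LHS pattern not found

Answer: [R0]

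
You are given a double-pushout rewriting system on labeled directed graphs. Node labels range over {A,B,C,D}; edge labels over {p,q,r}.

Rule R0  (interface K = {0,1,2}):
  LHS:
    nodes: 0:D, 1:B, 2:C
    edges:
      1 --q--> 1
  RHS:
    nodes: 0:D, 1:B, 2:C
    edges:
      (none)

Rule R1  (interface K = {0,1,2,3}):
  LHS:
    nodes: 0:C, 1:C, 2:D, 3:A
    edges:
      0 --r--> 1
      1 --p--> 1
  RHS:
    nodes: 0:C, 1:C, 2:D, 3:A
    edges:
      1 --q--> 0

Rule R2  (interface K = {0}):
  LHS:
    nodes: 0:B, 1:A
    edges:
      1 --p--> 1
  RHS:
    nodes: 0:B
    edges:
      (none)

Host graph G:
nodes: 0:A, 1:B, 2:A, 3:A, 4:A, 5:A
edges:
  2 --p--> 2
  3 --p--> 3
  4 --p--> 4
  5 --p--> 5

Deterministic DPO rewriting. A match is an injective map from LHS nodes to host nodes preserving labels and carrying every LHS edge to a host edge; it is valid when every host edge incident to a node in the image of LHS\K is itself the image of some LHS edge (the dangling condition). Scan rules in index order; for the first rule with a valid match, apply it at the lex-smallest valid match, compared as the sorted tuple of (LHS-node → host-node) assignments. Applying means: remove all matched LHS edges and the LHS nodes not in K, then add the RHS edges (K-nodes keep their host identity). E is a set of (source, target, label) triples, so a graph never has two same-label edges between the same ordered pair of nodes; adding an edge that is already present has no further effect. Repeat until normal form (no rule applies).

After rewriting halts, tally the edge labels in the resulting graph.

Answer: (no edges)

Derivation:
[0] host  ⇒  6 nodes, 4 edges  {2-p->2 3-p->3 4-p->4 5-p->5}
[1] R2 @ {0↦1, 1↦2}  ⇒  5 nodes, 3 edges  {3-p->3 4-p->4 5-p->5}
[2] R2 @ {0↦1, 1↦3}  ⇒  4 nodes, 2 edges  {4-p->4 5-p->5}
[3] R2 @ {0↦1, 1↦4}  ⇒  3 nodes, 1 edges  {5-p->5}
[4] R2 @ {0↦1, 1↦5}  ⇒  2 nodes, 0 edges  {∅}
halt: no rule applies after step 4
NF edges: []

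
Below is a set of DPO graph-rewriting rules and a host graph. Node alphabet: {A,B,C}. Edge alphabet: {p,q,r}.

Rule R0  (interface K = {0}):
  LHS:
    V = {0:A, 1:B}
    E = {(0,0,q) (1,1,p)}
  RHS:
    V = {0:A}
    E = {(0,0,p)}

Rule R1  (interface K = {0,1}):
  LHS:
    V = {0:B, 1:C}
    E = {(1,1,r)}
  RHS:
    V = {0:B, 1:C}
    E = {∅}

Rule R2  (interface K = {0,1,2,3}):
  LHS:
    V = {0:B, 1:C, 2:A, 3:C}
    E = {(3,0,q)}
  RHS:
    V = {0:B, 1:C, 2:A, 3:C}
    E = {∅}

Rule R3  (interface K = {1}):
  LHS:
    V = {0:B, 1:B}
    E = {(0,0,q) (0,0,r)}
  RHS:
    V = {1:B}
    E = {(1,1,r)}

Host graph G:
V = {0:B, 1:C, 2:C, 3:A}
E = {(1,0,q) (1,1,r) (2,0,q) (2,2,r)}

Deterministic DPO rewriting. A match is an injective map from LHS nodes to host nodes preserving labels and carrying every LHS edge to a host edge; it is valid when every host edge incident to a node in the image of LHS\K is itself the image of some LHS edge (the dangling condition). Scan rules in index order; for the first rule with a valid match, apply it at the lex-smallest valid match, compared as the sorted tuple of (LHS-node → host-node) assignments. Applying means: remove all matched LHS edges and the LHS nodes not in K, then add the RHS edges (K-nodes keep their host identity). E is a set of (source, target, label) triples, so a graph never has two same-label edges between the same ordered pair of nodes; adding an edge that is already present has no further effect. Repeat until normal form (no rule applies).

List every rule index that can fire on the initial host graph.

Answer: [R1,R2]

Rewrite trace:
R0: no valid match — LHS pattern not found
R1: 2 valid matches — {0↦0, 1↦1}, {0↦0, 1↦2}
R2: 2 valid matches — {0↦0, 1↦1, 2↦3, 3↦2}, {0↦0, 1↦2, 2↦3, 3↦1}
R3: no valid match — LHS pattern not found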